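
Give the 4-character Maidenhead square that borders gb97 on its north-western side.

GB88

Longitude square 9; −1 → 8.
Latitude square 7; +1 → 8.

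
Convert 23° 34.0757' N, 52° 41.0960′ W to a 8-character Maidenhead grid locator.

GL33pn76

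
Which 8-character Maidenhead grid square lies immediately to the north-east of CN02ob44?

Longitude extended square 4; +1 → 5.
Latitude extended square 4; +1 → 5.

CN02ob55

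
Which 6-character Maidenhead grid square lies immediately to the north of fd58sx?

Latitude subsquare x = 23; +1 → 24, wraps to 0 = a, carry into square.
Latitude square 8; +1 → 9.
The longitude characters are unchanged.

FD59sa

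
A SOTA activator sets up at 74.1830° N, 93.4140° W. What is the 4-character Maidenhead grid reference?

Add 180° to longitude and 90° to latitude: 86.59, 164.18.
Field: lon ⌊86.59/20⌋ = 4 → E; lat ⌊164.18/10⌋ = 16 → Q.
Square: lon ⌊6.59/2⌋ = 3; lat ⌊4.18/1⌋ = 4.

EQ34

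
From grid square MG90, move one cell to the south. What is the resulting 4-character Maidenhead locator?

MF99

Latitude square 0; −1 → -1, wraps to 9, carry into field.
Latitude field G = 6; −1 → 5 = F.
The longitude characters are unchanged.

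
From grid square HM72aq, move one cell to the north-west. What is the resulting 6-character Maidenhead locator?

Longitude subsquare a = 0; −1 → -1, wraps to 23 = x, carry into square.
Longitude square 7; −1 → 6.
Latitude subsquare q = 16; +1 → 17 = r.

HM62xr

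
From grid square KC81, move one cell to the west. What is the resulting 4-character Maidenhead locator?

Longitude square 8; −1 → 7.
The latitude characters are unchanged.

KC71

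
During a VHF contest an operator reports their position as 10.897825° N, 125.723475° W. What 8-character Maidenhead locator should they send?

Shift to the Maidenhead origin (180°W, 90°S): lon 54.27653, lat 100.89782.
Field (20°×10°, letters A–R): 54.27653/20 → 2 → C, 100.89782/10 → 10 → K; chars CK.
Square (2°×1°, digits 0–9): 14.27653/2 → 7, 0.89782/1 → 0; chars 70.
Subsquare (5′×2.5′, letters a–x): 0.27653/0.0833333 → 3 → d, 0.89782/0.0416667 → 21 → v; chars dv.
Extended square (30″×15″, digits 0–9): 0.02653/0.00833333 → 3, 0.02282/0.00416667 → 5; chars 35.

CK70dv35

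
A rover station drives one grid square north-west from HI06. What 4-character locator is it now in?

GI97

Longitude square 0; −1 → -1, wraps to 9, carry into field.
Longitude field H = 7; −1 → 6 = G.
Latitude square 6; +1 → 7.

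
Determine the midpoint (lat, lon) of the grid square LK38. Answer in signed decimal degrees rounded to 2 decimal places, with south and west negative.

Field L=11, K=10: +11·20° lon, +10·10° lat → SW at lon 40°, lat 10°.
Square 3, 8: +3·2° lon, +8·1° lat → SW at lon 46°, lat 18°.
Cell spans 2° lon × 1° lat. Centre is SW corner plus half of each.
latitude 18.50, longitude 47.00.

18.50, 47.00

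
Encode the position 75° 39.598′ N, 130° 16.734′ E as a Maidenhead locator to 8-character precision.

Shift to the Maidenhead origin (180°W, 90°S): lon 310.27890, lat 165.65997.
Field (20°×10°, letters A–R): lon ⌊310.27890/20⌋ = 15 → P; lat ⌊165.65997/10⌋ = 16 → Q.
Square (2°×1°, digits 0–9): lon ⌊10.27890/2⌋ = 5; lat ⌊5.65997/1⌋ = 5.
Subsquare (5′×2.5′, letters a–x): lon ⌊0.27890/0.0833333⌋ = 3 → d; lat ⌊0.65997/0.0416667⌋ = 15 → p.
Extended square (30″×15″, digits 0–9): lon ⌊0.02890/0.00833333⌋ = 3; lat ⌊0.03497/0.00416667⌋ = 8.

PQ55dp38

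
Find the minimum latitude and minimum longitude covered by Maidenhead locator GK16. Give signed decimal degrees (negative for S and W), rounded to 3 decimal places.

16.000, -58.000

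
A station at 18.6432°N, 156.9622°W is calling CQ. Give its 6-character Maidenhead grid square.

Offset from 180°W / 90°S: lon 23.0378°, lat 108.6432°.
Field: 23.0378/20 → 1 → B, 108.6432/10 → 10 → K; chars BK.
Square: 3.0378/2 → 1, 8.6432/1 → 8; chars 18.
Subsquare: 1.0378/0.0833333 → 12 → m, 0.6432/0.0416667 → 15 → p; chars mp.

BK18mp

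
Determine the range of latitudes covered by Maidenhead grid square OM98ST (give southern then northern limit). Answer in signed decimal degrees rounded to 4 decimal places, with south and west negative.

38.7917, 38.8333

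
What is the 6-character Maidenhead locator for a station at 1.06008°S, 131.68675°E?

Offset from 180°W / 90°S: lon 311.6867°, lat 88.9399°.
Field: lon ⌊311.6867/20⌋ = 15 → P; lat ⌊88.9399/10⌋ = 8 → I.
Square: lon ⌊11.6867/2⌋ = 5; lat ⌊8.9399/1⌋ = 8.
Subsquare: lon ⌊1.6867/0.0833333⌋ = 20 → u; lat ⌊0.9399/0.0416667⌋ = 22 → w.

PI58uw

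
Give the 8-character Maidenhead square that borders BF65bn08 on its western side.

BF65an98

Longitude extended square 0; −1 → -1, wraps to 9, carry into subsquare.
Longitude subsquare b = 1; −1 → 0 = a.
The latitude characters are unchanged.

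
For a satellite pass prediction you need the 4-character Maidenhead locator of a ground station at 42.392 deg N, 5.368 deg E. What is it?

Add 180° to longitude and 90° to latitude: 185.37, 132.39.
Field: 185.37/20 → 9 → J, 132.39/10 → 13 → N; chars JN.
Square: 5.37/2 → 2, 2.39/1 → 2; chars 22.

JN22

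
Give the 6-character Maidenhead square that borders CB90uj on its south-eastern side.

Longitude subsquare u = 20; +1 → 21 = v.
Latitude subsquare j = 9; −1 → 8 = i.

CB90vi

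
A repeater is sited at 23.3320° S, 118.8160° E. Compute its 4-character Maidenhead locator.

OG96

Offset from 180°W / 90°S: lon 298.82°, lat 66.67°.
Field: 298.82/20 → 14 → O, 66.67/10 → 6 → G; chars OG.
Square: 18.82/2 → 9, 6.67/1 → 6; chars 96.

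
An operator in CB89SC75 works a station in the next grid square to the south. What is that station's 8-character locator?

CB89sc74

Latitude extended square 5; −1 → 4.
The longitude characters are unchanged.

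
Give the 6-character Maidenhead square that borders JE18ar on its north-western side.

Longitude subsquare a = 0; −1 → -1, wraps to 23 = x, carry into square.
Longitude square 1; −1 → 0.
Latitude subsquare r = 17; +1 → 18 = s.

JE08xs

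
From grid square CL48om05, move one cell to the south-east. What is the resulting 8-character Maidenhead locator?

CL48om14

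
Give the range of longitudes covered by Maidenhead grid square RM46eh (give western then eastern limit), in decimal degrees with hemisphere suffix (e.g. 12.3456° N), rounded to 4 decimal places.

Field R=17, M=12: +17·20° lon, +12·10° lat → SW at lon 160°, lat 30°.
Square 4, 6: +4·2° lon, +6·1° lat → SW at lon 168°, lat 36°.
Subsquare e=4, h=7: +4·0.0833333° lon, +7·0.0416667° lat → SW at lon 168.333°, lat 36.2917°.
Cell spans 0.0833333° lon × 0.0416667° lat.
west 168.3333° E, east 168.4167° E.

168.3333° E, 168.4167° E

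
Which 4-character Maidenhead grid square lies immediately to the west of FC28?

FC18

Longitude square 2; −1 → 1.
The latitude characters are unchanged.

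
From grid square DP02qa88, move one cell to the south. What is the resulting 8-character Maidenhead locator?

Latitude extended square 8; −1 → 7.
The longitude characters are unchanged.

DP02qa87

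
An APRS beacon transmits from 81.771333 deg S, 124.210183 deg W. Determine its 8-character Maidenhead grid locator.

Offset from 180°W / 90°S: lon 55.78982°, lat 8.22867°.
Field (20°×10°, letters A–R): 55.78982/20 → 2 → C, 8.22867/10 → 0 → A; chars CA.
Square (2°×1°, digits 0–9): 15.78982/2 → 7, 8.22867/1 → 8; chars 78.
Subsquare (5′×2.5′, letters a–x): 1.78982/0.0833333 → 21 → v, 0.22867/0.0416667 → 5 → f; chars vf.
Extended square (30″×15″, digits 0–9): 0.03982/0.00833333 → 4, 0.02033/0.00416667 → 4; chars 44.

CA78vf44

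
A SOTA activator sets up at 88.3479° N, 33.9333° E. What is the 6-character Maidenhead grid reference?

Offset from 180°W / 90°S: lon 213.9333°, lat 178.3479°.
Field (20°×10°, letters A–R): 213.9333/20 → 10 → K, 178.3479/10 → 17 → R; chars KR.
Square (2°×1°, digits 0–9): 13.9333/2 → 6, 8.3479/1 → 8; chars 68.
Subsquare (5′×2.5′, letters a–x): 1.9333/0.0833333 → 23 → x, 0.3479/0.0416667 → 8 → i; chars xi.

KR68xi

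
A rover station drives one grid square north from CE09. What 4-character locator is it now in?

CF00

Latitude square 9; +1 → 10, wraps to 0, carry into field.
Latitude field E = 4; +1 → 5 = F.
The longitude characters are unchanged.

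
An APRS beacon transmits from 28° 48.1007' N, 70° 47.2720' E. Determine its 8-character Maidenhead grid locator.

Shift to the Maidenhead origin (180°W, 90°S): lon 250.78787, lat 118.80168.
Field: lon ⌊250.78787/20⌋ = 12 → M; lat ⌊118.80168/10⌋ = 11 → L.
Square: lon ⌊10.78787/2⌋ = 5; lat ⌊8.80168/1⌋ = 8.
Subsquare: lon ⌊0.78787/0.0833333⌋ = 9 → j; lat ⌊0.80168/0.0416667⌋ = 19 → t.
Extended square: lon ⌊0.03787/0.00833333⌋ = 4; lat ⌊0.01001/0.00416667⌋ = 2.

ML58jt42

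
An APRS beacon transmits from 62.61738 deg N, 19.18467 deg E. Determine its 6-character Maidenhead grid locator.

JP92oo

Offset from 180°W / 90°S: lon 199.1847°, lat 152.6174°.
Field: 199.1847/20 → 9 → J, 152.6174/10 → 15 → P; chars JP.
Square: 19.1847/2 → 9, 2.6174/1 → 2; chars 92.
Subsquare: 1.1847/0.0833333 → 14 → o, 0.6174/0.0416667 → 14 → o; chars oo.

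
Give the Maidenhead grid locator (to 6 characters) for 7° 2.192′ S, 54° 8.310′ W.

GI22wx

Shift to the Maidenhead origin (180°W, 90°S): lon 125.8615, lat 82.9635.
Field: lon ⌊125.8615/20⌋ = 6 → G; lat ⌊82.9635/10⌋ = 8 → I.
Square: lon ⌊5.8615/2⌋ = 2; lat ⌊2.9635/1⌋ = 2.
Subsquare: lon ⌊1.8615/0.0833333⌋ = 22 → w; lat ⌊0.9635/0.0416667⌋ = 23 → x.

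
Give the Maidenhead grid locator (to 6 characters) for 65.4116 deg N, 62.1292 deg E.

MP15bj

Offset from 180°W / 90°S: lon 242.1292°, lat 155.4116°.
Field: 242.1292/20 → 12 → M, 155.4116/10 → 15 → P; chars MP.
Square: 2.1292/2 → 1, 5.4116/1 → 5; chars 15.
Subsquare: 0.1292/0.0833333 → 1 → b, 0.4116/0.0416667 → 9 → j; chars bj.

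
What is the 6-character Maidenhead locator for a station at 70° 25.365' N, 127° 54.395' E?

Shift to the Maidenhead origin (180°W, 90°S): lon 307.9066, lat 160.4228.
Field: lon ⌊307.9066/20⌋ = 15 → P; lat ⌊160.4228/10⌋ = 16 → Q.
Square: lon ⌊7.9066/2⌋ = 3; lat ⌊0.4228/1⌋ = 0.
Subsquare: lon ⌊1.9066/0.0833333⌋ = 22 → w; lat ⌊0.4228/0.0416667⌋ = 10 → k.

PQ30wk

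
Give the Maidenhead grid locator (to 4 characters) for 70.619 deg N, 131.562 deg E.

Offset from 180°W / 90°S: lon 311.56°, lat 160.62°.
Field (20°×10°, letters A–R): 311.56/20 → 15 → P, 160.62/10 → 16 → Q; chars PQ.
Square (2°×1°, digits 0–9): 11.56/2 → 5, 0.62/1 → 0; chars 50.

PQ50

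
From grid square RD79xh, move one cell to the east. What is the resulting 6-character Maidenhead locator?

RD89ah

Longitude subsquare x = 23; +1 → 24, wraps to 0 = a, carry into square.
Longitude square 7; +1 → 8.
The latitude characters are unchanged.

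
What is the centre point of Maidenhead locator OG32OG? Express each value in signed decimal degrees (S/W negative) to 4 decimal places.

-27.7292, 107.2083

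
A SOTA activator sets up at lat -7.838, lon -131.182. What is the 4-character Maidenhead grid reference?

CI42

Shift to the Maidenhead origin (180°W, 90°S): lon 48.82, lat 82.16.
Field: 48.82/20 → 2 → C, 82.16/10 → 8 → I; chars CI.
Square: 8.82/2 → 4, 2.16/1 → 2; chars 42.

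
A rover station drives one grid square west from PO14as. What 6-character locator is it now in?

PO04xs

Longitude subsquare a = 0; −1 → -1, wraps to 23 = x, carry into square.
Longitude square 1; −1 → 0.
The latitude characters are unchanged.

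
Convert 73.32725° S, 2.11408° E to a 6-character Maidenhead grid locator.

JB16bq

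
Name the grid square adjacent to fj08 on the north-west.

EJ99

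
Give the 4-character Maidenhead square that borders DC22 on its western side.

Longitude square 2; −1 → 1.
The latitude characters are unchanged.

DC12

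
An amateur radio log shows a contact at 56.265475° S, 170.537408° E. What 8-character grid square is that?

Add 180° to longitude and 90° to latitude: 350.53741, 33.73452.
Field: lon ⌊350.53741/20⌋ = 17 → R; lat ⌊33.73452/10⌋ = 3 → D.
Square: lon ⌊10.53741/2⌋ = 5; lat ⌊3.73452/1⌋ = 3.
Subsquare: lon ⌊0.53741/0.0833333⌋ = 6 → g; lat ⌊0.73452/0.0416667⌋ = 17 → r.
Extended square: lon ⌊0.03741/0.00833333⌋ = 4; lat ⌊0.02619/0.00416667⌋ = 6.

RD53gr46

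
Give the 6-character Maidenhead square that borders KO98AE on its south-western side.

KO88xd

Longitude subsquare a = 0; −1 → -1, wraps to 23 = x, carry into square.
Longitude square 9; −1 → 8.
Latitude subsquare e = 4; −1 → 3 = d.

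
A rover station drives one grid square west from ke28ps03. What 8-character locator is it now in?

Longitude extended square 0; −1 → -1, wraps to 9, carry into subsquare.
Longitude subsquare p = 15; −1 → 14 = o.
The latitude characters are unchanged.

KE28os93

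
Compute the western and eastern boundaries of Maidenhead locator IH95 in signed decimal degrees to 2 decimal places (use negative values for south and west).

-2.00, 0.00

Field I=8, H=7: +8·20° lon, +7·10° lat → SW at lon -20°, lat -20°.
Square 9, 5: +9·2° lon, +5·1° lat → SW at lon -2°, lat -15°.
Cell spans 2° lon × 1° lat.
west -2.00, east 0.00.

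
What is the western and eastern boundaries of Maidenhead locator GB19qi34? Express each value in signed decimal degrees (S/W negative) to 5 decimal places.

-56.64167, -56.63333

Field G=6, B=1: +6·20° lon, +1·10° lat → SW at lon -60°, lat -80°.
Square 1, 9: +1·2° lon, +9·1° lat → SW at lon -58°, lat -71°.
Subsquare q=16, i=8: +16·0.0833333° lon, +8·0.0416667° lat → SW at lon -56.6667°, lat -70.6667°.
Extended square 3, 4: +3·0.00833333° lon, +4·0.00416667° lat → SW at lon -56.6417°, lat -70.65°.
Cell spans 0.00833333° lon × 0.00416667° lat.
west -56.64167, east -56.63333.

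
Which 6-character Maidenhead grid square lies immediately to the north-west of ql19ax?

QM00xa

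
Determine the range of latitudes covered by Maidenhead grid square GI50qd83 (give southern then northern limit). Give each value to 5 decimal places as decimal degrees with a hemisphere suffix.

Field G=6, I=8: +6·20° lon, +8·10° lat → SW at lon -60°, lat -10°.
Square 5, 0: +5·2° lon, +0·1° lat → SW at lon -50°, lat -10°.
Subsquare q=16, d=3: +16·0.0833333° lon, +3·0.0416667° lat → SW at lon -48.6667°, lat -9.875°.
Extended square 8, 3: +8·0.00833333° lon, +3·0.00416667° lat → SW at lon -48.6°, lat -9.8625°.
Cell spans 0.00833333° lon × 0.00416667° lat.
south 9.86250° S, north 9.85833° S.

9.86250° S, 9.85833° S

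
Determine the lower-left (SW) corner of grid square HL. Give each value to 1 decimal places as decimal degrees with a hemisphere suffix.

Field H=7, L=11: +7·20° lon, +11·10° lat → SW at lon -40°, lat 20°.
latitude 20.0° N, longitude 40.0° W.

20.0° N, 40.0° W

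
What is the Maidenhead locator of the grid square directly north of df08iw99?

Latitude extended square 9; +1 → 10, wraps to 0, carry into subsquare.
Latitude subsquare w = 22; +1 → 23 = x.
The longitude characters are unchanged.

DF08ix90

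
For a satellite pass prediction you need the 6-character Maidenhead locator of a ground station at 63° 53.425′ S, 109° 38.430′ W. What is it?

DC56ec

Shift to the Maidenhead origin (180°W, 90°S): lon 70.3595, lat 26.1096.
Field: 70.3595/20 → 3 → D, 26.1096/10 → 2 → C; chars DC.
Square: 10.3595/2 → 5, 6.1096/1 → 6; chars 56.
Subsquare: 0.3595/0.0833333 → 4 → e, 0.1096/0.0416667 → 2 → c; chars ec.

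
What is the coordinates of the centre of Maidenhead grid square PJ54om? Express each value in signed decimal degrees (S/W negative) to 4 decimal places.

Field P=15, J=9: +15·20° lon, +9·10° lat → SW at lon 120°, lat 0°.
Square 5, 4: +5·2° lon, +4·1° lat → SW at lon 130°, lat 4°.
Subsquare o=14, m=12: +14·0.0833333° lon, +12·0.0416667° lat → SW at lon 131.167°, lat 4.5°.
Cell spans 0.0833333° lon × 0.0416667° lat. Centre is SW corner plus half of each.
latitude 4.5208, longitude 131.2083.

4.5208, 131.2083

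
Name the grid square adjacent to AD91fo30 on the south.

Latitude extended square 0; −1 → -1, wraps to 9, carry into subsquare.
Latitude subsquare o = 14; −1 → 13 = n.
The longitude characters are unchanged.

AD91fn39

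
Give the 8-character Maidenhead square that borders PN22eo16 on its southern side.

Latitude extended square 6; −1 → 5.
The longitude characters are unchanged.

PN22eo15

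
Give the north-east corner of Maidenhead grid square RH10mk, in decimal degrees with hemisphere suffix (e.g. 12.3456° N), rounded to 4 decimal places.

19.5417° S, 163.0833° E

Field R=17, H=7: +17·20° lon, +7·10° lat → SW at lon 160°, lat -20°.
Square 1, 0: +1·2° lon, +0·1° lat → SW at lon 162°, lat -20°.
Subsquare m=12, k=10: +12·0.0833333° lon, +10·0.0416667° lat → SW at lon 163°, lat -19.5833°.
Cell spans 0.0833333° lon × 0.0416667° lat. NE corner is SW corner plus one full cell.
latitude 19.5417° S, longitude 163.0833° E.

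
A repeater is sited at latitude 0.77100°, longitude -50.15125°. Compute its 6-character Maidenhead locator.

GJ40ws

Shift to the Maidenhead origin (180°W, 90°S): lon 129.8487, lat 90.7710.
Field: lon ⌊129.8487/20⌋ = 6 → G; lat ⌊90.7710/10⌋ = 9 → J.
Square: lon ⌊9.8487/2⌋ = 4; lat ⌊0.7710/1⌋ = 0.
Subsquare: lon ⌊1.8487/0.0833333⌋ = 22 → w; lat ⌊0.7710/0.0416667⌋ = 18 → s.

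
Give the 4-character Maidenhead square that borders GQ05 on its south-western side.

Longitude square 0; −1 → -1, wraps to 9, carry into field.
Longitude field G = 6; −1 → 5 = F.
Latitude square 5; −1 → 4.

FQ94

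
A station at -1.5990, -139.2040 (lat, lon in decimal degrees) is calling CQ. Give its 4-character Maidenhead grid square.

CI08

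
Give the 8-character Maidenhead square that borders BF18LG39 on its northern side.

BF18lh30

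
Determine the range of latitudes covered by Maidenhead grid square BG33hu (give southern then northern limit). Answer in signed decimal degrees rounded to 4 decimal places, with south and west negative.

Field B=1, G=6: +1·20° lon, +6·10° lat → SW at lon -160°, lat -30°.
Square 3, 3: +3·2° lon, +3·1° lat → SW at lon -154°, lat -27°.
Subsquare h=7, u=20: +7·0.0833333° lon, +20·0.0416667° lat → SW at lon -153.417°, lat -26.1667°.
Cell spans 0.0833333° lon × 0.0416667° lat.
south -26.1667, north -26.1250.

-26.1667, -26.1250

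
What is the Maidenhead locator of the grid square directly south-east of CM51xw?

CM61av

Longitude subsquare x = 23; +1 → 24, wraps to 0 = a, carry into square.
Longitude square 5; +1 → 6.
Latitude subsquare w = 22; −1 → 21 = v.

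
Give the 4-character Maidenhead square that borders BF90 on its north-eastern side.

CF01

Longitude square 9; +1 → 10, wraps to 0, carry into field.
Longitude field B = 1; +1 → 2 = C.
Latitude square 0; +1 → 1.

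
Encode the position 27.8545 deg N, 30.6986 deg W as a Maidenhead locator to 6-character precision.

HL47pu

Shift to the Maidenhead origin (180°W, 90°S): lon 149.3014, lat 117.8545.
Field: 149.3014/20 → 7 → H, 117.8545/10 → 11 → L; chars HL.
Square: 9.3014/2 → 4, 7.8545/1 → 7; chars 47.
Subsquare: 1.3014/0.0833333 → 15 → p, 0.8545/0.0416667 → 20 → u; chars pu.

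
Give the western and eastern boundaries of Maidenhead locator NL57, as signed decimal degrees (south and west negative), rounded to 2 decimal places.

Field N=13, L=11: +13·20° lon, +11·10° lat → SW at lon 80°, lat 20°.
Square 5, 7: +5·2° lon, +7·1° lat → SW at lon 90°, lat 27°.
Cell spans 2° lon × 1° lat.
west 90.00, east 92.00.

90.00, 92.00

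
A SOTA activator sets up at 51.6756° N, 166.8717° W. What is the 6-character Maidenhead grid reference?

AO61nq

Add 180° to longitude and 90° to latitude: 13.1283, 141.6756.
Field: lon ⌊13.1283/20⌋ = 0 → A; lat ⌊141.6756/10⌋ = 14 → O.
Square: lon ⌊13.1283/2⌋ = 6; lat ⌊1.6756/1⌋ = 1.
Subsquare: lon ⌊1.1283/0.0833333⌋ = 13 → n; lat ⌊0.6756/0.0416667⌋ = 16 → q.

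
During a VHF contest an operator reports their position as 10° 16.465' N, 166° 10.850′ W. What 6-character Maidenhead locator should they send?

AK60vg

Offset from 180°W / 90°S: lon 13.8192°, lat 100.2744°.
Field: lon ⌊13.8192/20⌋ = 0 → A; lat ⌊100.2744/10⌋ = 10 → K.
Square: lon ⌊13.8192/2⌋ = 6; lat ⌊0.2744/1⌋ = 0.
Subsquare: lon ⌊1.8192/0.0833333⌋ = 21 → v; lat ⌊0.2744/0.0416667⌋ = 6 → g.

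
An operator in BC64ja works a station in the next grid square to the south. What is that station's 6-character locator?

Latitude subsquare a = 0; −1 → -1, wraps to 23 = x, carry into square.
Latitude square 4; −1 → 3.
The longitude characters are unchanged.

BC63jx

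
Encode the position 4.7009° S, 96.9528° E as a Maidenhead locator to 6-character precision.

Add 180° to longitude and 90° to latitude: 276.9528, 85.2991.
Field: lon ⌊276.9528/20⌋ = 13 → N; lat ⌊85.2991/10⌋ = 8 → I.
Square: lon ⌊16.9528/2⌋ = 8; lat ⌊5.2991/1⌋ = 5.
Subsquare: lon ⌊0.9528/0.0833333⌋ = 11 → l; lat ⌊0.2991/0.0416667⌋ = 7 → h.

NI85lh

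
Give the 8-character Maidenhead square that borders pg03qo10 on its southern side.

Latitude extended square 0; −1 → -1, wraps to 9, carry into subsquare.
Latitude subsquare o = 14; −1 → 13 = n.
The longitude characters are unchanged.

PG03qn19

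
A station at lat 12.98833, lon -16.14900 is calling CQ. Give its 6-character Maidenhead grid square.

Offset from 180°W / 90°S: lon 163.8510°, lat 102.9883°.
Field: 163.8510/20 → 8 → I, 102.9883/10 → 10 → K; chars IK.
Square: 3.8510/2 → 1, 2.9883/1 → 2; chars 12.
Subsquare: 1.8510/0.0833333 → 22 → w, 0.9883/0.0416667 → 23 → x; chars wx.

IK12wx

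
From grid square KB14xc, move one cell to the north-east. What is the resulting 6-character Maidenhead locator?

KB24ad

Longitude subsquare x = 23; +1 → 24, wraps to 0 = a, carry into square.
Longitude square 1; +1 → 2.
Latitude subsquare c = 2; +1 → 3 = d.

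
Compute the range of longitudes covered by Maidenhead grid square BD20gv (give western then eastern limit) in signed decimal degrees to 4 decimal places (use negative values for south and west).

-155.5000, -155.4167

Field B=1, D=3: +1·20° lon, +3·10° lat → SW at lon -160°, lat -60°.
Square 2, 0: +2·2° lon, +0·1° lat → SW at lon -156°, lat -60°.
Subsquare g=6, v=21: +6·0.0833333° lon, +21·0.0416667° lat → SW at lon -155.5°, lat -59.125°.
Cell spans 0.0833333° lon × 0.0416667° lat.
west -155.5000, east -155.4167.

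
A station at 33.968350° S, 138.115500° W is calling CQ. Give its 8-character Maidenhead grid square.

CF06wa67

Shift to the Maidenhead origin (180°W, 90°S): lon 41.88450, lat 56.03165.
Field (20°×10°, letters A–R): 41.88450/20 → 2 → C, 56.03165/10 → 5 → F; chars CF.
Square (2°×1°, digits 0–9): 1.88450/2 → 0, 6.03165/1 → 6; chars 06.
Subsquare (5′×2.5′, letters a–x): 1.88450/0.0833333 → 22 → w, 0.03165/0.0416667 → 0 → a; chars wa.
Extended square (30″×15″, digits 0–9): 0.05117/0.00833333 → 6, 0.03165/0.00416667 → 7; chars 67.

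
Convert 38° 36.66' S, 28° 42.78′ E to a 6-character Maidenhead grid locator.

Offset from 180°W / 90°S: lon 208.7130°, lat 51.3890°.
Field: 208.7130/20 → 10 → K, 51.3890/10 → 5 → F; chars KF.
Square: 8.7130/2 → 4, 1.3890/1 → 1; chars 41.
Subsquare: 0.7130/0.0833333 → 8 → i, 0.3890/0.0416667 → 9 → j; chars ij.

KF41ij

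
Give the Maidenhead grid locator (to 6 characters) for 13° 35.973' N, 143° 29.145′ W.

BK83go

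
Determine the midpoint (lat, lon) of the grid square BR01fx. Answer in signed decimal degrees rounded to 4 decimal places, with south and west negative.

81.9792, -159.5417

Field B=1, R=17: +1·20° lon, +17·10° lat → SW at lon -160°, lat 80°.
Square 0, 1: +0·2° lon, +1·1° lat → SW at lon -160°, lat 81°.
Subsquare f=5, x=23: +5·0.0833333° lon, +23·0.0416667° lat → SW at lon -159.583°, lat 81.9583°.
Cell spans 0.0833333° lon × 0.0416667° lat. Centre is SW corner plus half of each.
latitude 81.9792, longitude -159.5417.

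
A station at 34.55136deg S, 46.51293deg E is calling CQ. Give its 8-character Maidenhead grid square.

LF35gk17

Shift to the Maidenhead origin (180°W, 90°S): lon 226.51293, lat 55.44864.
Field: lon ⌊226.51293/20⌋ = 11 → L; lat ⌊55.44864/10⌋ = 5 → F.
Square: lon ⌊6.51293/2⌋ = 3; lat ⌊5.44864/1⌋ = 5.
Subsquare: lon ⌊0.51293/0.0833333⌋ = 6 → g; lat ⌊0.44864/0.0416667⌋ = 10 → k.
Extended square: lon ⌊0.01293/0.00833333⌋ = 1; lat ⌊0.03197/0.00416667⌋ = 7.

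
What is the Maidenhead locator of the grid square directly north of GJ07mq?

GJ07mr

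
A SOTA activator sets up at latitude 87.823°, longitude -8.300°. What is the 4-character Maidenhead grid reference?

IR57

Shift to the Maidenhead origin (180°W, 90°S): lon 171.70, lat 177.82.
Field (20°×10°, letters A–R): 171.70/20 → 8 → I, 177.82/10 → 17 → R; chars IR.
Square (2°×1°, digits 0–9): 11.70/2 → 5, 7.82/1 → 7; chars 57.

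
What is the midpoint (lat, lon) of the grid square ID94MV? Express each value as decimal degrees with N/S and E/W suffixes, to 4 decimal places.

Field I=8, D=3: +8·20° lon, +3·10° lat → SW at lon -20°, lat -60°.
Square 9, 4: +9·2° lon, +4·1° lat → SW at lon -2°, lat -56°.
Subsquare m=12, v=21: +12·0.0833333° lon, +21·0.0416667° lat → SW at lon -1°, lat -55.125°.
Cell spans 0.0833333° lon × 0.0416667° lat. Centre is SW corner plus half of each.
latitude 55.1042° S, longitude 0.9583° W.

55.1042° S, 0.9583° W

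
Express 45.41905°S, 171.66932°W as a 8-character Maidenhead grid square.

AE44dn99

Add 180° to longitude and 90° to latitude: 8.33068, 44.58095.
Field: 8.33068/20 → 0 → A, 44.58095/10 → 4 → E; chars AE.
Square: 8.33068/2 → 4, 4.58095/1 → 4; chars 44.
Subsquare: 0.33068/0.0833333 → 3 → d, 0.58095/0.0416667 → 13 → n; chars dn.
Extended square: 0.08068/0.00833333 → 9, 0.03928/0.00416667 → 9; chars 99.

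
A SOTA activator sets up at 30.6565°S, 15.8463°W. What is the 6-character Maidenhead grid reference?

IF29bi

Shift to the Maidenhead origin (180°W, 90°S): lon 164.1537, lat 59.3435.
Field: 164.1537/20 → 8 → I, 59.3435/10 → 5 → F; chars IF.
Square: 4.1537/2 → 2, 9.3435/1 → 9; chars 29.
Subsquare: 0.1537/0.0833333 → 1 → b, 0.3435/0.0416667 → 8 → i; chars bi.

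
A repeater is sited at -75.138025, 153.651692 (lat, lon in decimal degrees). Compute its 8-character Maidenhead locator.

Shift to the Maidenhead origin (180°W, 90°S): lon 333.65169, lat 14.86198.
Field: 333.65169/20 → 16 → Q, 14.86198/10 → 1 → B; chars QB.
Square: 13.65169/2 → 6, 4.86198/1 → 4; chars 64.
Subsquare: 1.65169/0.0833333 → 19 → t, 0.86198/0.0416667 → 20 → u; chars tu.
Extended square: 0.06836/0.00833333 → 8, 0.02864/0.00416667 → 6; chars 86.

QB64tu86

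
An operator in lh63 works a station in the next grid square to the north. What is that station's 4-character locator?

Latitude square 3; +1 → 4.
The longitude characters are unchanged.

LH64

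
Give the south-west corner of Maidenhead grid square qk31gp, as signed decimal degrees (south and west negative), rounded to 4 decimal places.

11.6250, 146.5000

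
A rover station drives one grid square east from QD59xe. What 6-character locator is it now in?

QD69ae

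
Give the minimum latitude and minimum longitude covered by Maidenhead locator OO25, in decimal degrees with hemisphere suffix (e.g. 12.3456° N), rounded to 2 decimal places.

55.00° N, 104.00° E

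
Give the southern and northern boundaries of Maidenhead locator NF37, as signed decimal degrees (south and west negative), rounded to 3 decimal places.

-33.000, -32.000

Field N=13, F=5: +13·20° lon, +5·10° lat → SW at lon 80°, lat -40°.
Square 3, 7: +3·2° lon, +7·1° lat → SW at lon 86°, lat -33°.
Cell spans 2° lon × 1° lat.
south -33.000, north -32.000.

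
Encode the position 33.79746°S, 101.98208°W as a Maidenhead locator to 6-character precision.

DF96ae

Add 180° to longitude and 90° to latitude: 78.0179, 56.2025.
Field (20°×10°, letters A–R): lon ⌊78.0179/20⌋ = 3 → D; lat ⌊56.2025/10⌋ = 5 → F.
Square (2°×1°, digits 0–9): lon ⌊18.0179/2⌋ = 9; lat ⌊6.2025/1⌋ = 6.
Subsquare (5′×2.5′, letters a–x): lon ⌊0.0179/0.0833333⌋ = 0 → a; lat ⌊0.2025/0.0416667⌋ = 4 → e.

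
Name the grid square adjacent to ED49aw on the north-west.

ED39xx

Longitude subsquare a = 0; −1 → -1, wraps to 23 = x, carry into square.
Longitude square 4; −1 → 3.
Latitude subsquare w = 22; +1 → 23 = x.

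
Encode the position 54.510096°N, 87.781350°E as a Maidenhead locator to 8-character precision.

NO34vm32

Add 180° to longitude and 90° to latitude: 267.78135, 144.51010.
Field: lon ⌊267.78135/20⌋ = 13 → N; lat ⌊144.51010/10⌋ = 14 → O.
Square: lon ⌊7.78135/2⌋ = 3; lat ⌊4.51010/1⌋ = 4.
Subsquare: lon ⌊1.78135/0.0833333⌋ = 21 → v; lat ⌊0.51010/0.0416667⌋ = 12 → m.
Extended square: lon ⌊0.03135/0.00833333⌋ = 3; lat ⌊0.01010/0.00416667⌋ = 2.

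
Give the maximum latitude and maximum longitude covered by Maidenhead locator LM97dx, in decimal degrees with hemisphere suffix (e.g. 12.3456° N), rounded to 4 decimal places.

Field L=11, M=12: +11·20° lon, +12·10° lat → SW at lon 40°, lat 30°.
Square 9, 7: +9·2° lon, +7·1° lat → SW at lon 58°, lat 37°.
Subsquare d=3, x=23: +3·0.0833333° lon, +23·0.0416667° lat → SW at lon 58.25°, lat 37.9583°.
Cell spans 0.0833333° lon × 0.0416667° lat. NE corner is SW corner plus one full cell.
latitude 38.0000° N, longitude 58.3333° E.

38.0000° N, 58.3333° E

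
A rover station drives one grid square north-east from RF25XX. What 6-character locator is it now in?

Longitude subsquare x = 23; +1 → 24, wraps to 0 = a, carry into square.
Longitude square 2; +1 → 3.
Latitude subsquare x = 23; +1 → 24, wraps to 0 = a, carry into square.
Latitude square 5; +1 → 6.

RF36aa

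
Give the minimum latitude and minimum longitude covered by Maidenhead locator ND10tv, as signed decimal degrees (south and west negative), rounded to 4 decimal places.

Field N=13, D=3: +13·20° lon, +3·10° lat → SW at lon 80°, lat -60°.
Square 1, 0: +1·2° lon, +0·1° lat → SW at lon 82°, lat -60°.
Subsquare t=19, v=21: +19·0.0833333° lon, +21·0.0416667° lat → SW at lon 83.5833°, lat -59.125°.
latitude -59.1250, longitude 83.5833.

-59.1250, 83.5833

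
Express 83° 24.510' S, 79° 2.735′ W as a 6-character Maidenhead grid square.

Offset from 180°W / 90°S: lon 100.9544°, lat 6.5915°.
Field: lon ⌊100.9544/20⌋ = 5 → F; lat ⌊6.5915/10⌋ = 0 → A.
Square: lon ⌊0.9544/2⌋ = 0; lat ⌊6.5915/1⌋ = 6.
Subsquare: lon ⌊0.9544/0.0833333⌋ = 11 → l; lat ⌊0.5915/0.0416667⌋ = 14 → o.

FA06lo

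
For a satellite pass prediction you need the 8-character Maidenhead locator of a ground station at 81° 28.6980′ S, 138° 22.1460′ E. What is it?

PA98em45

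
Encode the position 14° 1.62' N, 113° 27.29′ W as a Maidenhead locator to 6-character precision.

DK34ga

Add 180° to longitude and 90° to latitude: 66.5452, 104.0270.
Field: lon ⌊66.5452/20⌋ = 3 → D; lat ⌊104.0270/10⌋ = 10 → K.
Square: lon ⌊6.5452/2⌋ = 3; lat ⌊4.0270/1⌋ = 4.
Subsquare: lon ⌊0.5452/0.0833333⌋ = 6 → g; lat ⌊0.0270/0.0416667⌋ = 0 → a.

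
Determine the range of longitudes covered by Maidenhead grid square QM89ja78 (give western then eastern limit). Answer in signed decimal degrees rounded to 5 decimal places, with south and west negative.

156.80833, 156.81667

Field Q=16, M=12: +16·20° lon, +12·10° lat → SW at lon 140°, lat 30°.
Square 8, 9: +8·2° lon, +9·1° lat → SW at lon 156°, lat 39°.
Subsquare j=9, a=0: +9·0.0833333° lon, +0·0.0416667° lat → SW at lon 156.75°, lat 39°.
Extended square 7, 8: +7·0.00833333° lon, +8·0.00416667° lat → SW at lon 156.808°, lat 39.0333°.
Cell spans 0.00833333° lon × 0.00416667° lat.
west 156.80833, east 156.81667.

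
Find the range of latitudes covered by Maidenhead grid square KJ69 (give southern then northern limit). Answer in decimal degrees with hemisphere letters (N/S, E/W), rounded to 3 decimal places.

9.000° N, 10.000° N

Field K=10, J=9: +10·20° lon, +9·10° lat → SW at lon 20°, lat 0°.
Square 6, 9: +6·2° lon, +9·1° lat → SW at lon 32°, lat 9°.
Cell spans 2° lon × 1° lat.
south 9.000° N, north 10.000° N.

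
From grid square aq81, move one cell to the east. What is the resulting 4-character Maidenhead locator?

AQ91

Longitude square 8; +1 → 9.
The latitude characters are unchanged.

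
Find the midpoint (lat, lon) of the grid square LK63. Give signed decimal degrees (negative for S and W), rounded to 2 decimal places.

Field L=11, K=10: +11·20° lon, +10·10° lat → SW at lon 40°, lat 10°.
Square 6, 3: +6·2° lon, +3·1° lat → SW at lon 52°, lat 13°.
Cell spans 2° lon × 1° lat. Centre is SW corner plus half of each.
latitude 13.50, longitude 53.00.

13.50, 53.00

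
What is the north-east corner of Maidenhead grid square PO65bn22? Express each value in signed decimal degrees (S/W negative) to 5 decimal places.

55.55417, 132.10833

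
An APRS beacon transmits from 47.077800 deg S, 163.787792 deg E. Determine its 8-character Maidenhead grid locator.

RE12vw41

Shift to the Maidenhead origin (180°W, 90°S): lon 343.78779, lat 42.92220.
Field: 343.78779/20 → 17 → R, 42.92220/10 → 4 → E; chars RE.
Square: 3.78779/2 → 1, 2.92220/1 → 2; chars 12.
Subsquare: 1.78779/0.0833333 → 21 → v, 0.92220/0.0416667 → 22 → w; chars vw.
Extended square: 0.03779/0.00833333 → 4, 0.00553/0.00416667 → 1; chars 41.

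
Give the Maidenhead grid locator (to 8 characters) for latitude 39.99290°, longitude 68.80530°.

MM49jx68

Offset from 180°W / 90°S: lon 248.80530°, lat 129.99290°.
Field: 248.80530/20 → 12 → M, 129.99290/10 → 12 → M; chars MM.
Square: 8.80530/2 → 4, 9.99290/1 → 9; chars 49.
Subsquare: 0.80530/0.0833333 → 9 → j, 0.99290/0.0416667 → 23 → x; chars jx.
Extended square: 0.05530/0.00833333 → 6, 0.03457/0.00416667 → 8; chars 68.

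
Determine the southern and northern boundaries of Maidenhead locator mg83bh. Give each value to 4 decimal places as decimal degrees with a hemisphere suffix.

Field M=12, G=6: +12·20° lon, +6·10° lat → SW at lon 60°, lat -30°.
Square 8, 3: +8·2° lon, +3·1° lat → SW at lon 76°, lat -27°.
Subsquare b=1, h=7: +1·0.0833333° lon, +7·0.0416667° lat → SW at lon 76.0833°, lat -26.7083°.
Cell spans 0.0833333° lon × 0.0416667° lat.
south 26.7083° S, north 26.6667° S.

26.7083° S, 26.6667° S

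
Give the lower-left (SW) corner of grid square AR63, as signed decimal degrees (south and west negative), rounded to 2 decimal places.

83.00, -168.00

Field A=0, R=17: +0·20° lon, +17·10° lat → SW at lon -180°, lat 80°.
Square 6, 3: +6·2° lon, +3·1° lat → SW at lon -168°, lat 83°.
latitude 83.00, longitude -168.00.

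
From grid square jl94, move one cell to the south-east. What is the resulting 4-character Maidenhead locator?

Longitude square 9; +1 → 10, wraps to 0, carry into field.
Longitude field J = 9; +1 → 10 = K.
Latitude square 4; −1 → 3.

KL03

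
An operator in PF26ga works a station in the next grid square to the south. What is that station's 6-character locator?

PF25gx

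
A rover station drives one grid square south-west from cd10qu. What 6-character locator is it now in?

CD10pt

Longitude subsquare q = 16; −1 → 15 = p.
Latitude subsquare u = 20; −1 → 19 = t.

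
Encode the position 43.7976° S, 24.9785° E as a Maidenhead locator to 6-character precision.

Add 180° to longitude and 90° to latitude: 204.9785, 46.2024.
Field: 204.9785/20 → 10 → K, 46.2024/10 → 4 → E; chars KE.
Square: 4.9785/2 → 2, 6.2024/1 → 6; chars 26.
Subsquare: 0.9785/0.0833333 → 11 → l, 0.2024/0.0416667 → 4 → e; chars le.

KE26le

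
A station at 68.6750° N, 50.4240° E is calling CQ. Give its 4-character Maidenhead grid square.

LP58

Offset from 180°W / 90°S: lon 230.42°, lat 158.68°.
Field (20°×10°, letters A–R): 230.42/20 → 11 → L, 158.68/10 → 15 → P; chars LP.
Square (2°×1°, digits 0–9): 10.42/2 → 5, 8.68/1 → 8; chars 58.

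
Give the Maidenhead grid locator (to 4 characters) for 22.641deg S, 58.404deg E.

LG97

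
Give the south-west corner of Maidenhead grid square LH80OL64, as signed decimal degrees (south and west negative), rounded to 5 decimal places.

Field L=11, H=7: +11·20° lon, +7·10° lat → SW at lon 40°, lat -20°.
Square 8, 0: +8·2° lon, +0·1° lat → SW at lon 56°, lat -20°.
Subsquare o=14, l=11: +14·0.0833333° lon, +11·0.0416667° lat → SW at lon 57.1667°, lat -19.5417°.
Extended square 6, 4: +6·0.00833333° lon, +4·0.00416667° lat → SW at lon 57.2167°, lat -19.525°.
latitude -19.52500, longitude 57.21667.

-19.52500, 57.21667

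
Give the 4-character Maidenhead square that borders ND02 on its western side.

Longitude square 0; −1 → -1, wraps to 9, carry into field.
Longitude field N = 13; −1 → 12 = M.
The latitude characters are unchanged.

MD92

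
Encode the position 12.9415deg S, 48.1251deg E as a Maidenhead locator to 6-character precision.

LH47bb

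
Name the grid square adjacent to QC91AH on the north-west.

QC81xi

Longitude subsquare a = 0; −1 → -1, wraps to 23 = x, carry into square.
Longitude square 9; −1 → 8.
Latitude subsquare h = 7; +1 → 8 = i.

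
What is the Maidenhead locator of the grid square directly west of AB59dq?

AB59cq

Longitude subsquare d = 3; −1 → 2 = c.
The latitude characters are unchanged.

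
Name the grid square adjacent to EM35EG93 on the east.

Longitude extended square 9; +1 → 10, wraps to 0, carry into subsquare.
Longitude subsquare e = 4; +1 → 5 = f.
The latitude characters are unchanged.

EM35fg03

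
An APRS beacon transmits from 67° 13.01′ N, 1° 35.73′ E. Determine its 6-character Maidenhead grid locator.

Add 180° to longitude and 90° to latitude: 181.5955, 157.2168.
Field: lon ⌊181.5955/20⌋ = 9 → J; lat ⌊157.2168/10⌋ = 15 → P.
Square: lon ⌊1.5955/2⌋ = 0; lat ⌊7.2168/1⌋ = 7.
Subsquare: lon ⌊1.5955/0.0833333⌋ = 19 → t; lat ⌊0.2168/0.0416667⌋ = 5 → f.

JP07tf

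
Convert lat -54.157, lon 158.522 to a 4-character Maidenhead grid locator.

QD95

Offset from 180°W / 90°S: lon 338.52°, lat 35.84°.
Field: lon ⌊338.52/20⌋ = 16 → Q; lat ⌊35.84/10⌋ = 3 → D.
Square: lon ⌊18.52/2⌋ = 9; lat ⌊5.84/1⌋ = 5.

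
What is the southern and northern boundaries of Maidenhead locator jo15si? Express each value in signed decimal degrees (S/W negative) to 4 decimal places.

55.3333, 55.3750

Field J=9, O=14: +9·20° lon, +14·10° lat → SW at lon 0°, lat 50°.
Square 1, 5: +1·2° lon, +5·1° lat → SW at lon 2°, lat 55°.
Subsquare s=18, i=8: +18·0.0833333° lon, +8·0.0416667° lat → SW at lon 3.5°, lat 55.3333°.
Cell spans 0.0833333° lon × 0.0416667° lat.
south 55.3333, north 55.3750.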